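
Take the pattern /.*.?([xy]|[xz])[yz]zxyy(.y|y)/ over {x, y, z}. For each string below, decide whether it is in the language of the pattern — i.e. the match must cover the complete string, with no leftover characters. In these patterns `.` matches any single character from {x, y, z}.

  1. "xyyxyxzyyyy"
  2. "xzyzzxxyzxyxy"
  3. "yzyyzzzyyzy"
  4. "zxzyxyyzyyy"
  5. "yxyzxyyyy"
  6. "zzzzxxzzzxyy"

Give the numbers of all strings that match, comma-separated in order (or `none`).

1 → no match
2 → no match
3 → no match
4 → no match
5 → match
6 → no match

5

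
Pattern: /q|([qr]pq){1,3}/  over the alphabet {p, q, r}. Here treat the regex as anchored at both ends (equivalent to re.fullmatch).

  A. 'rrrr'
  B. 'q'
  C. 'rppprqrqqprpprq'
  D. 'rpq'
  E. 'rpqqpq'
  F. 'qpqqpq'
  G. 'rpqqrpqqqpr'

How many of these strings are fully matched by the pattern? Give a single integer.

A. 'rrrr' → no match
B. 'q' → match
C → no match
D. 'rpq' → match
E. 'rpqqpq' → match
F. 'qpqqpq' → match
G. 'rpqqrpqqqpr' → no match
Total matched: 4

4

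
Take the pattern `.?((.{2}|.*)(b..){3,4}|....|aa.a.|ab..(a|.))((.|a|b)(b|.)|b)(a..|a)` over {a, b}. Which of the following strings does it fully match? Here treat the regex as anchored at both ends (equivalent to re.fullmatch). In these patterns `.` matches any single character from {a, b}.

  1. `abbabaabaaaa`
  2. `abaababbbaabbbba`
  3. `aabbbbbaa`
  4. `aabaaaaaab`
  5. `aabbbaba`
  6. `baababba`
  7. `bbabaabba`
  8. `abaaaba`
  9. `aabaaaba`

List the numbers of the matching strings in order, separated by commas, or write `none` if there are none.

1 → no match
2 → no match
3 → match
4 → match
5 → match
6 → match
7 → no match
8 → match
9 → match

3, 4, 5, 6, 8, 9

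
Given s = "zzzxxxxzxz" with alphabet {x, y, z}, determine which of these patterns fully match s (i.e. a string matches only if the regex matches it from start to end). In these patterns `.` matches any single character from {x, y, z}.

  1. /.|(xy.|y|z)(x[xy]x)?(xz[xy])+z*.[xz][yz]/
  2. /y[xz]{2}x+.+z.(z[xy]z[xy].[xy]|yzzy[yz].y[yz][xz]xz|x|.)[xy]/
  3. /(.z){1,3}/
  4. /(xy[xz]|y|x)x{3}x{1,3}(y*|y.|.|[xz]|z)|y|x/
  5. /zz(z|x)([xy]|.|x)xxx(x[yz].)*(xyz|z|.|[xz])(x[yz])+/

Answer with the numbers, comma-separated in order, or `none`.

5

1 → no match
2 → no match — must start with "y"
3 → no match
4 → no match
5 → match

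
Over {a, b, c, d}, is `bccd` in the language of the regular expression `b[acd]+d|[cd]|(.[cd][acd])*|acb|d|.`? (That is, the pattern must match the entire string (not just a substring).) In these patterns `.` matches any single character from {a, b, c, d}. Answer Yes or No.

Yes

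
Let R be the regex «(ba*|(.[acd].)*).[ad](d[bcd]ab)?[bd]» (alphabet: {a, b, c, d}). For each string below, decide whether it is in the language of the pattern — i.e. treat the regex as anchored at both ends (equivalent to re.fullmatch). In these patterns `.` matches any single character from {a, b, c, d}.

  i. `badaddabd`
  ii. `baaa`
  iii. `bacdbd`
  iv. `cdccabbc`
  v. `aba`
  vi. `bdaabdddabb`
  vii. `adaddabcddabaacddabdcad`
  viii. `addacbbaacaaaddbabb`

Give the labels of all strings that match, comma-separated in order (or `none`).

i, viii

i → match
ii → no match
iii → no match
iv → no match
v → no match
vi → no match
vii → no match
viii → match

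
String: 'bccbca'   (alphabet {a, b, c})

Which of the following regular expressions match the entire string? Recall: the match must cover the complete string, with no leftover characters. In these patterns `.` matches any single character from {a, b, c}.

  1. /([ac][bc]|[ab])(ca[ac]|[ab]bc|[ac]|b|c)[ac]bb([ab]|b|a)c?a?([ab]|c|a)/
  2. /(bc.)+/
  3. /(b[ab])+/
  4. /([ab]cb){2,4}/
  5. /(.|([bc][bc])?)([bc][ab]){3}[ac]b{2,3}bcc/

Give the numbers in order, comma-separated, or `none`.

2

1 → no match
2 → match
3 → no match
4 → no match — must end with 'cb'
5 → no match — must end with 'bbcc'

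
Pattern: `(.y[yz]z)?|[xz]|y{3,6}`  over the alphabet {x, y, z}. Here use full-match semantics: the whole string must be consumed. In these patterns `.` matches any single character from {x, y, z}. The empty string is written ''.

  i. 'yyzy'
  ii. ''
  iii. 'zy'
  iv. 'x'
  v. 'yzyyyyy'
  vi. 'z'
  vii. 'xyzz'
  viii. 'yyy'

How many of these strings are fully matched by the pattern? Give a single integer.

5

i → no match
ii → match
iii → no match
iv → match
v → no match
vi → match
vii → match
viii → match
Total matched: 5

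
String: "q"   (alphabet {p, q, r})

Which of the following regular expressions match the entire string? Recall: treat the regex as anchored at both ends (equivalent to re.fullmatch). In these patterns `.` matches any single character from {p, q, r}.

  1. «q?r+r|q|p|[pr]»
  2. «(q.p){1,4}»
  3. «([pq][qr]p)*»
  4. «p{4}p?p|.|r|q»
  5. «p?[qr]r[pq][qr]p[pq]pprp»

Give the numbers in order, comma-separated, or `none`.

1 → match
2 → no match — must end with "p"
3 → no match
4 → match
5 → no match — must end with "pprp"

1, 4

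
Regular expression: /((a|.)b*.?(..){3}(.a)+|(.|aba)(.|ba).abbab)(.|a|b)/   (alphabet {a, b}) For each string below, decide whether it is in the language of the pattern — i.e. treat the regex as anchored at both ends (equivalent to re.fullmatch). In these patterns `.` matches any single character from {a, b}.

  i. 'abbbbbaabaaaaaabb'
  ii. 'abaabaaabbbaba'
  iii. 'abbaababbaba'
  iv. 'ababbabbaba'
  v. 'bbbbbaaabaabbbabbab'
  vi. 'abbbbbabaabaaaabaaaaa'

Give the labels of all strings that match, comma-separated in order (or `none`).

iv

i → no match
ii → no match
iii → no match
iv → match
v → no match
vi → no match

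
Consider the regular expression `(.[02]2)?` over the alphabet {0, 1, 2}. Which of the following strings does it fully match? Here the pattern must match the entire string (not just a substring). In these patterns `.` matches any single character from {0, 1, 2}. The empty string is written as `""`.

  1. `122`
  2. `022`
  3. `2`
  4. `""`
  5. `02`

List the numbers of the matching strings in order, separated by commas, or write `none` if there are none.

1, 2, 4

1 → match
2 → match
3 → no match
4 → match
5 → no match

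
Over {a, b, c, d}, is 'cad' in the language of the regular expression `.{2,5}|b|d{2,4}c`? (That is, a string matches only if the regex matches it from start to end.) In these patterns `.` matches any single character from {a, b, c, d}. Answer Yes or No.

Yes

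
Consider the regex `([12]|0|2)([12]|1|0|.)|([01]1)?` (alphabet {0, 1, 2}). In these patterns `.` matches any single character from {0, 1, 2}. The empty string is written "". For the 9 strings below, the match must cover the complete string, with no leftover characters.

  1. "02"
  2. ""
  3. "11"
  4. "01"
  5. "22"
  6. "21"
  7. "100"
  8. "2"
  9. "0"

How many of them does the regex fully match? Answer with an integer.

1 → match
2 → match
3 → match
4 → match
5 → match
6 → match
7 → no match
8 → no match
9 → no match
Total matched: 6

6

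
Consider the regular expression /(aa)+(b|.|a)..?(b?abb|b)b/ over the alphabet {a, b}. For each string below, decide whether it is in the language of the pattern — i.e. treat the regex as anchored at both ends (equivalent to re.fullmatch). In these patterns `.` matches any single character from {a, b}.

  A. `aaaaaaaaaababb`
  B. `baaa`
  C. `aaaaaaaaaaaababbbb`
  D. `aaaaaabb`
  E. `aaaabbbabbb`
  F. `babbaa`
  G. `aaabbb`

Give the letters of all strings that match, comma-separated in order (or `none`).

A, D, E, G

A → match
B → no match — must start with `aa`
C → no match
D → match
E → match
F → no match — must start with `aa`
G → match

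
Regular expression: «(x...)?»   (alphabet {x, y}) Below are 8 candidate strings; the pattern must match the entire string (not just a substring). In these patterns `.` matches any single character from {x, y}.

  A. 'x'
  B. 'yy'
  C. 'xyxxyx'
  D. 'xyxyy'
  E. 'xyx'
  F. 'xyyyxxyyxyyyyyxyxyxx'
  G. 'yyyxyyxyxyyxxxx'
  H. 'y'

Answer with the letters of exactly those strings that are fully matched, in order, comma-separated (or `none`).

A. 'x' → no match
B. 'yy' → no match
C. 'xyxxyx' → no match
D. 'xyxyy' → no match
E. 'xyx' → no match
F → no match
G → no match
H. 'y' → no match

none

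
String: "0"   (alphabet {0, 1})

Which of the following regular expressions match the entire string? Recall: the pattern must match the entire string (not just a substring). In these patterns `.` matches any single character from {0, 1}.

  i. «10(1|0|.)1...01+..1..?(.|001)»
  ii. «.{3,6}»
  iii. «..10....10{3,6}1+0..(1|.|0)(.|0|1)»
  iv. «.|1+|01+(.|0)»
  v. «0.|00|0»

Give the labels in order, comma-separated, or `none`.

i → no match — must start with "10"
ii → no match
iii → no match
iv → match
v → match

iv, v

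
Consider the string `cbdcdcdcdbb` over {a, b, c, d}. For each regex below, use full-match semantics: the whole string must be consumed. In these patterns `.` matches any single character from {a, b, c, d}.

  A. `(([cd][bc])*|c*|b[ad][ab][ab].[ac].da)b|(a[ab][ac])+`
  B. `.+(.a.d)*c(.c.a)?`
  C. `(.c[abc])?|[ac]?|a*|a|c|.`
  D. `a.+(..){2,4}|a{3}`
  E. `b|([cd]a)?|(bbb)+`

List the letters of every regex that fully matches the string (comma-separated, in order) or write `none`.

A

A → match
B → no match
C → no match
D → no match — must start with `a`
E → no match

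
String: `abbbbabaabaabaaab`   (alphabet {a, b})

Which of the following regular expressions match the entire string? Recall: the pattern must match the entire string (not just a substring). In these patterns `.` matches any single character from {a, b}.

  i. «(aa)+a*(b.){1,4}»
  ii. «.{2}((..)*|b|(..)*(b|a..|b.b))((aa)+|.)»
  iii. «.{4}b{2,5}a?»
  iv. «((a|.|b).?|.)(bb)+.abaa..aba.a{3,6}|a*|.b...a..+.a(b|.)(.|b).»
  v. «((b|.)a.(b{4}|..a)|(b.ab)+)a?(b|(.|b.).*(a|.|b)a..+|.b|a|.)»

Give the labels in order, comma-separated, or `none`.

i → no match — must start with `aa`
ii → match
iii → no match
iv → match
v → no match

ii, iv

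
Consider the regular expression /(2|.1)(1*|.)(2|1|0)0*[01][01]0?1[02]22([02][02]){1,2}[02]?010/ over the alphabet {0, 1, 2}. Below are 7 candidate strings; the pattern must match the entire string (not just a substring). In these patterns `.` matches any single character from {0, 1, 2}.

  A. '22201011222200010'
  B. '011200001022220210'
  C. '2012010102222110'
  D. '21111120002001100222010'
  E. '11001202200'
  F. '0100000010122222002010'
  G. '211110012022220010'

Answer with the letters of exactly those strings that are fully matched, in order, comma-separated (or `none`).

F

A → no match
B → no match — must end with '010'
C → no match — must end with '010'
D → no match
E → no match — must end with '010'
F → match
G → no match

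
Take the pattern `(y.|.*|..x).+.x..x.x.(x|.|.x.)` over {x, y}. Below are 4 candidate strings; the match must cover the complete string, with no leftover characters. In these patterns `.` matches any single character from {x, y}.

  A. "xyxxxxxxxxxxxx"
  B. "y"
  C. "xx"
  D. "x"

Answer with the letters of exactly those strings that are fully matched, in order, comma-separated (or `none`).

A

A → match
B → no match
C → no match
D → no match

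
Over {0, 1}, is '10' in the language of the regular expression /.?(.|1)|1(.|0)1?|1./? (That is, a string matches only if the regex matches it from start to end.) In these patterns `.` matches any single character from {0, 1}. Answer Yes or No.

Yes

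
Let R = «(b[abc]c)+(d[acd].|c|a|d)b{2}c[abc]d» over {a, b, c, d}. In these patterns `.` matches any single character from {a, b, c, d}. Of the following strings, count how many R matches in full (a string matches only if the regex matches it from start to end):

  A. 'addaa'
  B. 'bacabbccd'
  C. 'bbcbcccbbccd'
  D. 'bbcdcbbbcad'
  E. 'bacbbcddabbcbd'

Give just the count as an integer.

A. 'addaa' → no match — must start with 'b'
B. 'bacabbccd' → match
C. 'bbcbcccbbccd' → match
D. 'bbcdcbbbcad' → match
E → match
Total matched: 4

4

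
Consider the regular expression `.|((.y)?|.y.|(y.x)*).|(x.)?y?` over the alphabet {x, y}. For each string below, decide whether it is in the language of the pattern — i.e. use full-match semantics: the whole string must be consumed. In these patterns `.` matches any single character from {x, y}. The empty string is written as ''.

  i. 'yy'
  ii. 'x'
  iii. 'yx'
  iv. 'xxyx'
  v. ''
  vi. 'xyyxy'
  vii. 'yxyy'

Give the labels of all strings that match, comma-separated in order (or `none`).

ii, v

i → no match
ii → match
iii → no match
iv → no match
v → match
vi → no match
vii → no match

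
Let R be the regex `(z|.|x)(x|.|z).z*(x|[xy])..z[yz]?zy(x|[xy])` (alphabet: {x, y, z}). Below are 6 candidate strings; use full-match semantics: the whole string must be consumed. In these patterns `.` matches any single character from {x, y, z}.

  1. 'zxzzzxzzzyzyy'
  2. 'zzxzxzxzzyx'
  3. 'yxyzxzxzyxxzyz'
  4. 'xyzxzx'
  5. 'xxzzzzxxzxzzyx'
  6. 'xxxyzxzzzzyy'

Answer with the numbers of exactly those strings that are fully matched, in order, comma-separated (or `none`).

1, 2

1 → match
2 → match
3 → no match
4 → no match
5 → no match
6 → no match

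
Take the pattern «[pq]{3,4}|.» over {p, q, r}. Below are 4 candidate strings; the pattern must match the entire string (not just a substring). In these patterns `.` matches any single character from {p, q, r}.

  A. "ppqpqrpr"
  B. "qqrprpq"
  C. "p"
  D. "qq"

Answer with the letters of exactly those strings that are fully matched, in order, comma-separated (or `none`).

C

A → no match
B → no match
C → match
D → no match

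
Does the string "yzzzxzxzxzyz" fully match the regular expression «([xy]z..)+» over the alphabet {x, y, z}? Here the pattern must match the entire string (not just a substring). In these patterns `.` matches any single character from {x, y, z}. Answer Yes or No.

Yes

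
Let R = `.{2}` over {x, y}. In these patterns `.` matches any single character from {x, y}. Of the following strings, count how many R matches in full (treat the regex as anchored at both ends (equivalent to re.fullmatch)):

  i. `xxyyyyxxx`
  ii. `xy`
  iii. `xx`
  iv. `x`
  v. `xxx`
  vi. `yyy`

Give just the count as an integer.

i. `xxyyyyxxx` → no match
ii. `xy` → match
iii. `xx` → match
iv. `x` → no match
v. `xxx` → no match
vi. `yyy` → no match
Total matched: 2

2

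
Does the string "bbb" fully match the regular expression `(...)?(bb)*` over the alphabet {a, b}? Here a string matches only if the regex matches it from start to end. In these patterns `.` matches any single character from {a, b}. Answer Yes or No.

Yes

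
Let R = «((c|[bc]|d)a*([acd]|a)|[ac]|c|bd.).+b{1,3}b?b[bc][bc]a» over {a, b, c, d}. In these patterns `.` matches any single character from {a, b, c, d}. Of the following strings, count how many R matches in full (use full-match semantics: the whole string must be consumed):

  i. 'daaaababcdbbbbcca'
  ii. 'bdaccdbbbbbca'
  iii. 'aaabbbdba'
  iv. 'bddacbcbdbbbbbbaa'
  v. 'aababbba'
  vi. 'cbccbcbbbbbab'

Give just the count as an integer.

2

i → match
ii → match
iii → no match
iv → no match
v → no match
vi → no match — must end with 'a'
Total matched: 2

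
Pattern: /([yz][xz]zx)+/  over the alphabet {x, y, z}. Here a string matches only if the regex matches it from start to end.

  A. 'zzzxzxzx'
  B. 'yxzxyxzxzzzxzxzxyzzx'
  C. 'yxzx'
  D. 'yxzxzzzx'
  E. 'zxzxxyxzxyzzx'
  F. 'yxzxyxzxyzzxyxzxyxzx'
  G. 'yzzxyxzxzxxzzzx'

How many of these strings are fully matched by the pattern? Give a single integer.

A. 'zzzxzxzx' → match
B → match
C. 'yxzx' → match
D. 'yxzxzzzx' → match
E → no match
F → match
G → no match
Total matched: 5

5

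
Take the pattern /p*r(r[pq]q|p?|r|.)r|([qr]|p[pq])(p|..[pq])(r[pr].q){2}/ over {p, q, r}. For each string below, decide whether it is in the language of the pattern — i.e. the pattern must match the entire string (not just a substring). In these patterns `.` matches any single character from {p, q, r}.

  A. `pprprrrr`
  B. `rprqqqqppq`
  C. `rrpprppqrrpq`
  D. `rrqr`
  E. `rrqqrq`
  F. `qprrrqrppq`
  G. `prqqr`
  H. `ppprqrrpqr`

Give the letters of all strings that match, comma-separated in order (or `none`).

C, F

A → no match
B → no match
C → match
D → no match
E → no match
F → match
G → no match
H → no match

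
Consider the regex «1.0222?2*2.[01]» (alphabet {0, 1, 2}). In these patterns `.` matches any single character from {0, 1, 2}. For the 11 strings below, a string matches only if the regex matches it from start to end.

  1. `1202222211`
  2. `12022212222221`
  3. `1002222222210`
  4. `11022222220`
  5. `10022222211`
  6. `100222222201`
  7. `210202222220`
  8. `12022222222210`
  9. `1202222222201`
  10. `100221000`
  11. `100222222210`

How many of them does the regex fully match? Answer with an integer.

8

1 → match
2 → no match
3 → match
4 → match
5 → match
6 → match
7 → no match — must start with `1`
8 → match
9 → match
10 → no match
11 → match
Total matched: 8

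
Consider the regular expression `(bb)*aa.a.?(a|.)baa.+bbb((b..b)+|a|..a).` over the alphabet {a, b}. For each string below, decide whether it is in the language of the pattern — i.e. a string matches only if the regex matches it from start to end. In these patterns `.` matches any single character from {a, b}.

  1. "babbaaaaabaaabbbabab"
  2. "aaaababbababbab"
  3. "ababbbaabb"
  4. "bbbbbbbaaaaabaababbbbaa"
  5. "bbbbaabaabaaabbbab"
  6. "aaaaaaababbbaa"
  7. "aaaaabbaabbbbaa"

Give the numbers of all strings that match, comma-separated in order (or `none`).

1 → no match
2 → no match
3. "ababbbaabb" → no match
4 → no match
5 → match
6 → no match
7 → match

5, 7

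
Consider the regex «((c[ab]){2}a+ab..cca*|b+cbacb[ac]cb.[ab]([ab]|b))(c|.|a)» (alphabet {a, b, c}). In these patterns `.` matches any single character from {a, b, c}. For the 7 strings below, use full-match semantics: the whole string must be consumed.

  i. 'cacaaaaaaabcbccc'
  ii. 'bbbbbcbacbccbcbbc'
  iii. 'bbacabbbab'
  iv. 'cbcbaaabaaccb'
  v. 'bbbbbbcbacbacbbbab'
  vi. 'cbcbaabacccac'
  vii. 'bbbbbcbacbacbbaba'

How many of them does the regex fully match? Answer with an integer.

6

i → match
ii → match
iii → no match
iv → match
v → match
vi → match
vii → match
Total matched: 6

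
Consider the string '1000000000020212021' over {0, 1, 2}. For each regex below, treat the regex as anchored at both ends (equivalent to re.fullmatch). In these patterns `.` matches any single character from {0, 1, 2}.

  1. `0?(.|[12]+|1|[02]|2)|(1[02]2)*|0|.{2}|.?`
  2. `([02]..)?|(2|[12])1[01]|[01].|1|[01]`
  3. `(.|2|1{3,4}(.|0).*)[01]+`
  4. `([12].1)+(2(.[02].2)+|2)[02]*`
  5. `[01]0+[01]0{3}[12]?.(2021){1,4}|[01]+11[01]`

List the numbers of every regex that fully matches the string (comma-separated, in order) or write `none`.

5

1 → no match
2 → no match
3 → no match
4 → no match
5 → match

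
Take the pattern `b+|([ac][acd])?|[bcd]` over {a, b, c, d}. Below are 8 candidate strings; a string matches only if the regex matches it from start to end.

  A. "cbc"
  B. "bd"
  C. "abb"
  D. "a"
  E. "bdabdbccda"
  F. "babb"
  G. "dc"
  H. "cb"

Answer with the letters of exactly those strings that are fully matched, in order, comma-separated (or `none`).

none

A. "cbc" → no match
B. "bd" → no match
C. "abb" → no match
D. "a" → no match
E. "bdabdbccda" → no match
F. "babb" → no match
G. "dc" → no match
H. "cb" → no match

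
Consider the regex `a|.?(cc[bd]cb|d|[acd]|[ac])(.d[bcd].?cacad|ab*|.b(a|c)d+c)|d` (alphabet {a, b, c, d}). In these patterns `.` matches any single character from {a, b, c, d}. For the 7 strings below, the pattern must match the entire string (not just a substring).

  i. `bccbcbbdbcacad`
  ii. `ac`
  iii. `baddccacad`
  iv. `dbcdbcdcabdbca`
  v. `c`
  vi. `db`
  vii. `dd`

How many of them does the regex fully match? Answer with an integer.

2

i → match
ii → no match
iii → match
iv → no match
v → no match
vi → no match
vii → no match
Total matched: 2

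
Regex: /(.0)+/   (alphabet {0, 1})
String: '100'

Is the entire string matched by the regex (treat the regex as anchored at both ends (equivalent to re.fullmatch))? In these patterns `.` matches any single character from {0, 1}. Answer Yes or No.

No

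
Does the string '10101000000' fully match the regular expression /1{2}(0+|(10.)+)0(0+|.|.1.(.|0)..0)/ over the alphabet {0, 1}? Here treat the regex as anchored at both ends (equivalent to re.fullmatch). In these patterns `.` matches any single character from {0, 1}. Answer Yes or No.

No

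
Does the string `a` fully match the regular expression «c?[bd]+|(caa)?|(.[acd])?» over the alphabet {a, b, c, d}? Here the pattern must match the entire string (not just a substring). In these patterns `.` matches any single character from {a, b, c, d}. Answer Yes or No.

No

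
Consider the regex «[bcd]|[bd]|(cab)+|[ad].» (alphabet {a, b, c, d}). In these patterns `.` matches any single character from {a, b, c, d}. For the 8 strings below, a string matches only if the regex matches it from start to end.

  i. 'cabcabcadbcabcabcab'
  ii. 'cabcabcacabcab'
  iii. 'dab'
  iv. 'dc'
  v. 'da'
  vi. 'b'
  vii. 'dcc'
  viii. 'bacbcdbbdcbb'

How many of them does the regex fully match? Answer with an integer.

3

i → no match
ii → no match
iii → no match
iv → match
v → match
vi → match
vii → no match
viii → no match
Total matched: 3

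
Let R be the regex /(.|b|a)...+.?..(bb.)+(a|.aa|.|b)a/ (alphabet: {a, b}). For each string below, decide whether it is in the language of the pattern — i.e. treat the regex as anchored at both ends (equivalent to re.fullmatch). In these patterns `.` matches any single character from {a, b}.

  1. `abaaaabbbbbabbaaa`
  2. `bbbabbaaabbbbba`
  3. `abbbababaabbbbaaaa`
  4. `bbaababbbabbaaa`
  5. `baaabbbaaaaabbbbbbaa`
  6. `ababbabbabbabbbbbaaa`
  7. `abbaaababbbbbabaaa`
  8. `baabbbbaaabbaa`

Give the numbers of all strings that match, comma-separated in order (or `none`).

1, 2, 3, 4, 5, 6, 7

1 → match
2 → match
3 → match
4 → match
5 → match
6 → match
7 → match
8 → no match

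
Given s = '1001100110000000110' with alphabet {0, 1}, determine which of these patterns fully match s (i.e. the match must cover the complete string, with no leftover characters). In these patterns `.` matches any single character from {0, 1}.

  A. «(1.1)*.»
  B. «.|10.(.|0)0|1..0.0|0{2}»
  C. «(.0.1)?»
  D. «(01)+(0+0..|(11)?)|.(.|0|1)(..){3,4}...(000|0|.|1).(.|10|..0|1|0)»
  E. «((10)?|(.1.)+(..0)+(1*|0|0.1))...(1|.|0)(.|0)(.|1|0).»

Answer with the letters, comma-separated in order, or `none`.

A → no match
B → no match
C → no match
D → match
E → no match

D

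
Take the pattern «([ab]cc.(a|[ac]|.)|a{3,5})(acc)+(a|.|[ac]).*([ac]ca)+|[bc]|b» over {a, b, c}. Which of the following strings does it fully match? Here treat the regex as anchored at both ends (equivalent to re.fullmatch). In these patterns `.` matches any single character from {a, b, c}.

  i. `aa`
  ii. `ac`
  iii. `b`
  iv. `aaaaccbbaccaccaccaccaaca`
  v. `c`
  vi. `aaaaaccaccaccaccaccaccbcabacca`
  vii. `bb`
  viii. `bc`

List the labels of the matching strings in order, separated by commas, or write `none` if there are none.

i → no match
ii → no match
iii → match
iv → match
v → match
vi → match
vii → no match
viii → no match

iii, iv, v, vi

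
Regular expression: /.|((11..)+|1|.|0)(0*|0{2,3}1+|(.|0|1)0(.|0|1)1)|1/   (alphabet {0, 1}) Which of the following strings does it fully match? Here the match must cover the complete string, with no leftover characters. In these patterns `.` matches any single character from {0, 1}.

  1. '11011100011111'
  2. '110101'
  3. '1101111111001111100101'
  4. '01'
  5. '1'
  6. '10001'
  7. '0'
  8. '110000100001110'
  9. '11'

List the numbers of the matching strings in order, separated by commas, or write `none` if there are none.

5, 6, 7

1 → no match
2 → no match
3 → no match
4 → no match
5 → match
6 → match
7 → match
8 → no match
9 → no match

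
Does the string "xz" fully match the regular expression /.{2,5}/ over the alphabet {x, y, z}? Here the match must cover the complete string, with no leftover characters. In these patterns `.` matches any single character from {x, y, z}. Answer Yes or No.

Yes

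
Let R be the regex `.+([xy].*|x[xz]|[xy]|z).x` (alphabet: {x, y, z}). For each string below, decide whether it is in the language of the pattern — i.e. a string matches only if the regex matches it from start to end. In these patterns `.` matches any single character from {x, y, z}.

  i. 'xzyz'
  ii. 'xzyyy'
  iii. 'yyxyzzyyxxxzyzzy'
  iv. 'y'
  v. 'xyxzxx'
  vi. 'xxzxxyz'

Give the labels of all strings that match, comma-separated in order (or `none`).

v

i → no match — must end with 'x'
ii → no match — must end with 'x'
iii → no match — must end with 'x'
iv → no match — must end with 'x'
v → match
vi → no match — must end with 'x'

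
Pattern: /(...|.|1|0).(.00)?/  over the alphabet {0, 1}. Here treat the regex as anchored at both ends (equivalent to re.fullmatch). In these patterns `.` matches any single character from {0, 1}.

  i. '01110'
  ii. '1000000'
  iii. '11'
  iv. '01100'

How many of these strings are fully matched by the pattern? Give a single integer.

3

i. '01110' → no match
ii. '1000000' → match
iii. '11' → match
iv. '01100' → match
Total matched: 3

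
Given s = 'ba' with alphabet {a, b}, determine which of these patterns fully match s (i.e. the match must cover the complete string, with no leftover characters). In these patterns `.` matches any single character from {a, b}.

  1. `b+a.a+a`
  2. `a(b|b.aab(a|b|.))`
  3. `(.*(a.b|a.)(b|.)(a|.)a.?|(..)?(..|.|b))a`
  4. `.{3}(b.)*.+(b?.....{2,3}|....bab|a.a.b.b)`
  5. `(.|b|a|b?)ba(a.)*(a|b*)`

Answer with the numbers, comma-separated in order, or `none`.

1 → no match — must end with 'aa'
2 → no match — must start with 'ab'
3 → match
4 → no match
5 → match

3, 5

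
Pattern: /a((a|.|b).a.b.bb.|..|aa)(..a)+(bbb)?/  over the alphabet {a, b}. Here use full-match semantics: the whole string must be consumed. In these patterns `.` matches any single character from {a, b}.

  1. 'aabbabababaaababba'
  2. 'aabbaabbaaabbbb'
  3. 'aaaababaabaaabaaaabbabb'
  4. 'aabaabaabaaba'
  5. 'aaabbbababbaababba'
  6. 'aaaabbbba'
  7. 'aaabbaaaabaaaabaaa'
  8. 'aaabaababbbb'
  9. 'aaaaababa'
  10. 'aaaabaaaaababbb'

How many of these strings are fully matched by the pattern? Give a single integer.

1 → no match
2 → no match
3 → no match
4 → no match
5 → no match
6 → no match
7 → no match
8 → no match
9 → no match
10 → match
Total matched: 1

1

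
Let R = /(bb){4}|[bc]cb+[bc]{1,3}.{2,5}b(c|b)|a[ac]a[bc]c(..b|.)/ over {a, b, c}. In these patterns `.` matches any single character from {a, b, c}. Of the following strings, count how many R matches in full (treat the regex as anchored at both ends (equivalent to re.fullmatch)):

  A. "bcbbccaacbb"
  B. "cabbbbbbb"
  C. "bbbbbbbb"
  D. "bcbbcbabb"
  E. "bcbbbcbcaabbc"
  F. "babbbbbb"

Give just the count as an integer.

4

A → match
B → no match
C → match
D → match
E → match
F → no match
Total matched: 4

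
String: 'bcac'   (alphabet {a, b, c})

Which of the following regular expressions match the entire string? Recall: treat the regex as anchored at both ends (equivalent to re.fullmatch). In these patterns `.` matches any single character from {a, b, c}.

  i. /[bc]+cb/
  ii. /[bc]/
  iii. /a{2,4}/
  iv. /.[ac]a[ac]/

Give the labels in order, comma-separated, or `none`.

i → no match — must end with 'cb'
ii → no match
iii → no match — must start with 'a'
iv → match

iv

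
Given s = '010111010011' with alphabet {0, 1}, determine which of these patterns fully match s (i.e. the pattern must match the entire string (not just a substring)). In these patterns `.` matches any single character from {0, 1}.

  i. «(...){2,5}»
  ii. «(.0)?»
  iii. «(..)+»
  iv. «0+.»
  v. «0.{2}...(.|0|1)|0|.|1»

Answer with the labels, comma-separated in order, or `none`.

i → match
ii → no match
iii → match
iv → no match
v → no match

i, iii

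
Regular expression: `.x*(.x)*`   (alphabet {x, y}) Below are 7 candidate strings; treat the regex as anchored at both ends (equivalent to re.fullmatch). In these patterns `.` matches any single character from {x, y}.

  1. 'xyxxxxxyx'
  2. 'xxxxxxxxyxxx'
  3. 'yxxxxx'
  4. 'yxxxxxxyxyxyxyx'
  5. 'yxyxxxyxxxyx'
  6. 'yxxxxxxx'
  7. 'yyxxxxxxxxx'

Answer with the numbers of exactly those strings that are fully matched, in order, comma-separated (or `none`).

1, 2, 3, 4, 5, 6, 7

1 → match
2 → match
3 → match
4 → match
5 → match
6 → match
7 → match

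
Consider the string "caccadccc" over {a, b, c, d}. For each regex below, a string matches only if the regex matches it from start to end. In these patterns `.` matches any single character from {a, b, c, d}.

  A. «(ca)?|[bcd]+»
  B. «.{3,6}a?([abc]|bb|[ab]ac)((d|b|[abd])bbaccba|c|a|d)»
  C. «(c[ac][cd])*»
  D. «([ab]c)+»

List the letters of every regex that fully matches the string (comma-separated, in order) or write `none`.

C

A → no match
B → no match
C → match
D → no match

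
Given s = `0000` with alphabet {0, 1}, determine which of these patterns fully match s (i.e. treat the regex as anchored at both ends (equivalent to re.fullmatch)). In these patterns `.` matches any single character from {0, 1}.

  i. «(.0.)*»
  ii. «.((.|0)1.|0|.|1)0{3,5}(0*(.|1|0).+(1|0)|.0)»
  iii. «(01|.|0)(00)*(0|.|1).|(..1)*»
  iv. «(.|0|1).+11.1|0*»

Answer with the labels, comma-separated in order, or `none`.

iv

i → no match
ii → no match
iii → no match
iv → match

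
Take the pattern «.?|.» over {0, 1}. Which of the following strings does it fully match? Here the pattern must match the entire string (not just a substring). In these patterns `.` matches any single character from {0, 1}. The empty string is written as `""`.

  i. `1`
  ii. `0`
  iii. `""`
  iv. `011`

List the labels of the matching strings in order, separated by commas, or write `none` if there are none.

i, ii, iii

i → match
ii → match
iii → match
iv → no match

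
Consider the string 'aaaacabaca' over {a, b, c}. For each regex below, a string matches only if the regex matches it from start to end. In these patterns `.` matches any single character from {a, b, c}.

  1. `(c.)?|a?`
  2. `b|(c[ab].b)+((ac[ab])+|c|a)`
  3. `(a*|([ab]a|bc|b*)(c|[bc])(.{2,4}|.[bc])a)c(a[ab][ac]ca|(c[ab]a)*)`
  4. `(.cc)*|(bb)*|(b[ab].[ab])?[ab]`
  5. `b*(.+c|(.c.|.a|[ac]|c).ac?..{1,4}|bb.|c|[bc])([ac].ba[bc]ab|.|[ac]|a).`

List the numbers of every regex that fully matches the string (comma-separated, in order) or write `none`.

3, 5

1 → no match
2 → no match
3 → match
4 → no match
5 → match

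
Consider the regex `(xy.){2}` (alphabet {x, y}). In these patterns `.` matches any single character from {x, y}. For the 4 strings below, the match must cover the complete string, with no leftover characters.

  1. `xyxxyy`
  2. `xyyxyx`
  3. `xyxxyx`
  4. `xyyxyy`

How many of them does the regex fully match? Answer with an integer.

1 → match
2 → match
3 → match
4 → match
Total matched: 4

4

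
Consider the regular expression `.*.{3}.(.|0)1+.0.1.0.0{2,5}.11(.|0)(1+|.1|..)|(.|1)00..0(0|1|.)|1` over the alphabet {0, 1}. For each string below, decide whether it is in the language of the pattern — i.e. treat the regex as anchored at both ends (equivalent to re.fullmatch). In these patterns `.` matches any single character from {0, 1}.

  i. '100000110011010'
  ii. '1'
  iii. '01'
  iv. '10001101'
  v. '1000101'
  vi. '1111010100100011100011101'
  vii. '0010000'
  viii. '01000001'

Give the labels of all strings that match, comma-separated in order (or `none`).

ii, v

i → no match
ii → match
iii → no match
iv → no match
v → match
vi → no match
vii → no match
viii → no match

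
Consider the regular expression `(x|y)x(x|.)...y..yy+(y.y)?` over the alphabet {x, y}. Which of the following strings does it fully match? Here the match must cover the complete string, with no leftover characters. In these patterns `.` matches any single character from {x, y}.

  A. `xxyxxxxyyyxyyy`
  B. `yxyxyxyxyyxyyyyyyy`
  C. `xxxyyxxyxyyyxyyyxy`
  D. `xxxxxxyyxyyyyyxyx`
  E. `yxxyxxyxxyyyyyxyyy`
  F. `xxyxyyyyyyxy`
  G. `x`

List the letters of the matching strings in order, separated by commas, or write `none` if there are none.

A → no match
B → no match
C → no match
D → no match
E → no match
F → no match
G → no match

none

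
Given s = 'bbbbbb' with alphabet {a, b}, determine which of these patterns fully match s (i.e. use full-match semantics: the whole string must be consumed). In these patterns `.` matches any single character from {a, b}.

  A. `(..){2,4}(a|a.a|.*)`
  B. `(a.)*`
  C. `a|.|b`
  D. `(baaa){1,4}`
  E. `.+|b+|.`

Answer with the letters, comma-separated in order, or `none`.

A, E

A → match
B → no match
C → no match
D → no match — must start with 'baaa'
E → match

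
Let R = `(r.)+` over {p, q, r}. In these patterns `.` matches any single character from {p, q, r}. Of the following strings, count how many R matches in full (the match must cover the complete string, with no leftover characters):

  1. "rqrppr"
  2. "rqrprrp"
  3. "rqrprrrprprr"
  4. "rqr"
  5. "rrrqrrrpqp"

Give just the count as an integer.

1

1 → no match
2 → no match
3 → match
4 → no match
5 → no match
Total matched: 1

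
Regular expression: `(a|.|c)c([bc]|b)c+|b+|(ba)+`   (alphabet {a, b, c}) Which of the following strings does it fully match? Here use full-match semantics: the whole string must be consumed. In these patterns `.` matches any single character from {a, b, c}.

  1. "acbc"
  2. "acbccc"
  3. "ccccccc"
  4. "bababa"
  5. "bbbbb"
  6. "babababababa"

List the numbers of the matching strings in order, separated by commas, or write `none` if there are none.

1, 2, 3, 4, 5, 6

1. "acbc" → match
2. "acbccc" → match
3. "ccccccc" → match
4. "bababa" → match
5. "bbbbb" → match
6. "babababababa" → match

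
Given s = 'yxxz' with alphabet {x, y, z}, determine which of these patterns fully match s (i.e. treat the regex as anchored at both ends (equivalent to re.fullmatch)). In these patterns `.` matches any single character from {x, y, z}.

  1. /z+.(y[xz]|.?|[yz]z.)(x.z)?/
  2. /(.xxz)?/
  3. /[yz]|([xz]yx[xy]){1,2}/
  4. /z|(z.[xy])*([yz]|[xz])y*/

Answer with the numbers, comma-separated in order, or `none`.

1 → no match — must start with 'z'
2 → match
3 → no match
4 → no match

2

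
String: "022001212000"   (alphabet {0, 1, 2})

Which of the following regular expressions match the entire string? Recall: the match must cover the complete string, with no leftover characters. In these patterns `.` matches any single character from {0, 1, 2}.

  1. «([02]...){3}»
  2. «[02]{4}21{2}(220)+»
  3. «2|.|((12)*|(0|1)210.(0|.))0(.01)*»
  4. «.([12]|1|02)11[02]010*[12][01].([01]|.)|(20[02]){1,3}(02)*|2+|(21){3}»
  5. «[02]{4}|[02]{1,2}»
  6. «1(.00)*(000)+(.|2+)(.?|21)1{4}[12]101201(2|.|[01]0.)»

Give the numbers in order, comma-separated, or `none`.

1

1 → match
2 → no match — must end with "220"
3 → no match
4 → no match
5 → no match
6 → no match — must start with "1"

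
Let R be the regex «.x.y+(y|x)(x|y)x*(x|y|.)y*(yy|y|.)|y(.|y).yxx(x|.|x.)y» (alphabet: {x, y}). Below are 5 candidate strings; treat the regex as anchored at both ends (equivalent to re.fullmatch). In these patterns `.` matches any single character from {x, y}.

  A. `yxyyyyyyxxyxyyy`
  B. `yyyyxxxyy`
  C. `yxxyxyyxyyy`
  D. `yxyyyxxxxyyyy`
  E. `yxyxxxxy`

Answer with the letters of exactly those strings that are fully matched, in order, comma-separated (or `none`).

B, D

A → no match
B. `yyyyxxxyy` → match
C. `yxxyxyyxyyy` → no match
D → match
E. `yxyxxxxy` → no match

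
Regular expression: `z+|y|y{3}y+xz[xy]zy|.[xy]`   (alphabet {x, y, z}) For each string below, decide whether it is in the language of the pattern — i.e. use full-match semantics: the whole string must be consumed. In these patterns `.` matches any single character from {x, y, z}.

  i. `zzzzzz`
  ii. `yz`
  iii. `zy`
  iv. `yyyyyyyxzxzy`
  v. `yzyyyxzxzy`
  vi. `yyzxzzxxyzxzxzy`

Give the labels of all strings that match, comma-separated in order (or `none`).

i, iii, iv

i. `zzzzzz` → match
ii. `yz` → no match
iii. `zy` → match
iv. `yyyyyyyxzxzy` → match
v. `yzyyyxzxzy` → no match
vi → no match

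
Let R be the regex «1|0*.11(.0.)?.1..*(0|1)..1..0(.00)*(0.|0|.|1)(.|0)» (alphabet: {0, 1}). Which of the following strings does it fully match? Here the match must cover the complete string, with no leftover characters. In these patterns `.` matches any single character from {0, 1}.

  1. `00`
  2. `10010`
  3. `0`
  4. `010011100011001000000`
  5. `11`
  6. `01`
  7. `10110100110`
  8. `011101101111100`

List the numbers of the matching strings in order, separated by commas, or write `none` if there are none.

none

1. `00` → no match
2. `10010` → no match
3. `0` → no match
4 → no match
5. `11` → no match
6. `01` → no match
7. `10110100110` → no match
8 → no match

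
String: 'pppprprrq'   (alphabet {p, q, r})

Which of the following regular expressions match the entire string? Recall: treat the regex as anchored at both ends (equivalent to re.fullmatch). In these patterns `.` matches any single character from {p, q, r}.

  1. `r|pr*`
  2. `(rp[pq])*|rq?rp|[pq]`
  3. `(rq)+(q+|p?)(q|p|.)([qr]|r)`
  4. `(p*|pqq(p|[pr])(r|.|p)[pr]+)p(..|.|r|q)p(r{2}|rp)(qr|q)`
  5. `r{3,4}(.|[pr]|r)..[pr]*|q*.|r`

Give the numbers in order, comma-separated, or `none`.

4

1 → no match
2 → no match
3 → no match — must start with 'rq'
4 → match
5 → no match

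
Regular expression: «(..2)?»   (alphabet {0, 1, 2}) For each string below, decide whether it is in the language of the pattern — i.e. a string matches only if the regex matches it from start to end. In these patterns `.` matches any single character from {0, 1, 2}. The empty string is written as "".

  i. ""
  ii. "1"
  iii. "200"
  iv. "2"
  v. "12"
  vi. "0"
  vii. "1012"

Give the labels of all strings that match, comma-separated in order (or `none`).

i

i. "" → match
ii. "1" → no match
iii. "200" → no match
iv. "2" → no match
v. "12" → no match
vi. "0" → no match
vii. "1012" → no match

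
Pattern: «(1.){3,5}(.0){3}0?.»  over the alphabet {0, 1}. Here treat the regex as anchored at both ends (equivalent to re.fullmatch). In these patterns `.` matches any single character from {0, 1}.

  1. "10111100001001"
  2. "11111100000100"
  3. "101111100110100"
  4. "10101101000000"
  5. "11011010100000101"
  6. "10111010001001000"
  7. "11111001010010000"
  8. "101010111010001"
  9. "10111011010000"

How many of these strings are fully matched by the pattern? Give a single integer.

1 → match
2 → no match
3 → no match
4 → no match
5 → no match
6 → no match
7 → no match
8 → match
9 → no match
Total matched: 2

2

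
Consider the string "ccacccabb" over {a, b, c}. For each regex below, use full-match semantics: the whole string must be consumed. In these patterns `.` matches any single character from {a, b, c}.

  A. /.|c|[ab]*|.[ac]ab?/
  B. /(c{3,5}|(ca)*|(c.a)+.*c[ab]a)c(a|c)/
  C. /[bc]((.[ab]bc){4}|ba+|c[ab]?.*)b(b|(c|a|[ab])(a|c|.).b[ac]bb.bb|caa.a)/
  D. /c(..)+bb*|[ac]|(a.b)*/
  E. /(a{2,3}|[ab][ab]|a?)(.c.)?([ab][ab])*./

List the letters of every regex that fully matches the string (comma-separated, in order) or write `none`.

A → no match
B → no match
C → match
D → match
E → no match

C, D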